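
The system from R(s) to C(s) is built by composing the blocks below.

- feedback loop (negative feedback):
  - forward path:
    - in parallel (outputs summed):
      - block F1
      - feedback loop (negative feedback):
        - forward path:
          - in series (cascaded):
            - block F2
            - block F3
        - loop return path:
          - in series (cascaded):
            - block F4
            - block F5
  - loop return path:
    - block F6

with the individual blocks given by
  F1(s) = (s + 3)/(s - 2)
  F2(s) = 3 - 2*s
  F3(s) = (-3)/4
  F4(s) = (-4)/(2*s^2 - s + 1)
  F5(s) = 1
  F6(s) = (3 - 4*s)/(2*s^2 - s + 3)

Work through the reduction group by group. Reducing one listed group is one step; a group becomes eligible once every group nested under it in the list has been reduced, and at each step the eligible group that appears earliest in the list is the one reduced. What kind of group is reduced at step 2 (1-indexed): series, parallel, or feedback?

Step 1. series reduction of F2, F3
Step 2. series reduction of F4, F5
Step 3. reduce the feedback loop with forward (F2*F3) and return (F4*F5)
Step 4. add F1, [(F2*F3)/(1+(F2*F3)*(F4*F5))] (parallel)
Step 5. apply the feedback formula to (F1+[(F2*F3)/(1+(F2*F3)*(F4*F5))]), F6
So the answer for step 2 is series.

Answer: series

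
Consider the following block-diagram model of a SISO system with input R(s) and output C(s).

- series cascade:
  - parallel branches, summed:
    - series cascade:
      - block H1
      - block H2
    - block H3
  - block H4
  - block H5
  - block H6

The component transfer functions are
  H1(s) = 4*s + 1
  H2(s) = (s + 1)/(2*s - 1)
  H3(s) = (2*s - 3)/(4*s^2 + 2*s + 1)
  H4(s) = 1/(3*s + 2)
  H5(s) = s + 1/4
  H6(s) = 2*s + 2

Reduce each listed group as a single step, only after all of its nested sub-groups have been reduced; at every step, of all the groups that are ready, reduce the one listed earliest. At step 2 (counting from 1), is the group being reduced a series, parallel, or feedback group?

1. multiply H1, H2 (series)
2. parallel reduction of (H1*H2), H3
3. multiply ((H1*H2)+H3), H4, H5, H6 (series)
Step 2 collapses a parallel group.

Hence the answer: parallel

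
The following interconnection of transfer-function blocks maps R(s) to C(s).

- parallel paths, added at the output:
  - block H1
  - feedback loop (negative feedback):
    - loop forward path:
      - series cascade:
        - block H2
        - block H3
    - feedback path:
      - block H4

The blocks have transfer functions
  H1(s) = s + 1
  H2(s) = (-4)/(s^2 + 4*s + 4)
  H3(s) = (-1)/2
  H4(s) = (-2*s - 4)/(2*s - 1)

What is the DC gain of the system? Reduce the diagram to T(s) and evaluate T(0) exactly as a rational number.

1. series reduction of H2, H3 gives 2/(s^2 + 4*s + 4)
2. feedback reduction of (H2*H3), H4 gives (4*s - 2)/(2*s^3 + 7*s^2 - 12)
3. reduce the parallel group H1, [(H2*H3)/(1+(H2*H3)*H4)] gives (2*s^4 + 9*s^3 + 7*s^2 - 8*s - 14)/(2*s^3 + 7*s^2 - 12)
The step-3 result is T(s). Setting s = 0: T(0) = -14/(-12) = 7/6.

Therefore the answer is 7/6.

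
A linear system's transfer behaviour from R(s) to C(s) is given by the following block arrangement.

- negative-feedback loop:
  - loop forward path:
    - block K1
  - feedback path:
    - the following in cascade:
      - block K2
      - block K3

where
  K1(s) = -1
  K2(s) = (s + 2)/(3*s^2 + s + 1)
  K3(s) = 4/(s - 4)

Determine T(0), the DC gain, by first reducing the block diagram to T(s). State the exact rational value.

1. multiply K2, K3 (series): (4*s + 8)/(3*s^3 - 11*s^2 - 3*s - 4)
2. apply the feedback formula to K1, (K2*K3): (-3*s^3 + 11*s^2 + 3*s + 4)/(3*s^3 - 11*s^2 - 7*s - 12)
Step 2 gives the overall T(s). Then T(0) = 4/(-12) = -1/3.

Answer: -1/3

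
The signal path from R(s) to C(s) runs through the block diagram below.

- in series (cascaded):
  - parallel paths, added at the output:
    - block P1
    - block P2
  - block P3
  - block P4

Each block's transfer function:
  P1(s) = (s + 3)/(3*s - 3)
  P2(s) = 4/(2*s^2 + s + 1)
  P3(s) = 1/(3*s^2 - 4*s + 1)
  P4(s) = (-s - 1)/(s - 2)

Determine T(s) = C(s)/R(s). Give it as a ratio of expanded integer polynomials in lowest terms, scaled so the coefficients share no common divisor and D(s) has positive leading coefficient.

[1] parallel reduction of P1, P2 = (2*s^3 + 7*s^2 + 16*s - 9)/(6*s^3 - 3*s^2 - 3)
[2] combine (P1+P2), P3, P4 in series, which is the overall transfer function T(s) = C(s)/R(s) in lowest terms

Answer: (-2*s^4 - 9*s^3 - 23*s^2 - 7*s + 9)/(18*s^6 - 69*s^5 + 84*s^4 - 48*s^3 + 36*s^2 - 27*s + 6)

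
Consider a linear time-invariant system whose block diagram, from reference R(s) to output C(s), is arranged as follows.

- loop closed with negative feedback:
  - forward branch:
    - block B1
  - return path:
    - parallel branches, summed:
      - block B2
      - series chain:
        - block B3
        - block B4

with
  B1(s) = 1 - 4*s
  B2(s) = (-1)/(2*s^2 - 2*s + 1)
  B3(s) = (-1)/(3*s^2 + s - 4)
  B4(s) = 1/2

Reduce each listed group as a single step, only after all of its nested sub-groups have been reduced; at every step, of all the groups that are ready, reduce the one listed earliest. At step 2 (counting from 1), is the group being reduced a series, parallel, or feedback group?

Step 1: cascade B3, B4
Step 2: combine B2, (B3*B4) in parallel
Step 3: reduce the feedback loop with forward B1 and return (B2+(B3*B4))
The group at step 2 is a parallel group.

Hence the answer: parallel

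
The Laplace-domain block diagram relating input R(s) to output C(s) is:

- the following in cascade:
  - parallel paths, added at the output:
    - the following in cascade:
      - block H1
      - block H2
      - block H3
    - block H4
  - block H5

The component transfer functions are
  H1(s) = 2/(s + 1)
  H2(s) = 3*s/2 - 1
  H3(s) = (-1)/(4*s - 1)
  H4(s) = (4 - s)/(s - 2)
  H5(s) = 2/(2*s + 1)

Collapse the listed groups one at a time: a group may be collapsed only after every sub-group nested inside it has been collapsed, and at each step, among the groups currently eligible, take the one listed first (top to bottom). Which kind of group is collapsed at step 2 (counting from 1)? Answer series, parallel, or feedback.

(1) series reduction of H1, H2, H3
(2) combine (H1*H2*H3), H4 in parallel
(3) multiply ((H1*H2*H3)+H4), H5 (series)
Step 2 collapses a parallel group.

Final answer: parallel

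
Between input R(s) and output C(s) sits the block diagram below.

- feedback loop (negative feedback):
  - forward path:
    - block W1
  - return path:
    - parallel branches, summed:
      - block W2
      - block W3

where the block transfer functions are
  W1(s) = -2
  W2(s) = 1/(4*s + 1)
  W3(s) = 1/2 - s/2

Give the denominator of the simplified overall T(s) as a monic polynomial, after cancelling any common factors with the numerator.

Step 1 - sum the parallel branches W2, W3: (-4*s^2 + 3*s + 3)/(8*s + 2)
Step 2 - apply the feedback formula to W1, (W2+W3): (-8*s - 2)/(4*s^2 + s - 2)
No further cancellation is possible in the step-2 result, so that is T(s). Its denominator becomes monic after dividing by the leading coefficient 4.

Final answer: s^2 + s/4 - 1/2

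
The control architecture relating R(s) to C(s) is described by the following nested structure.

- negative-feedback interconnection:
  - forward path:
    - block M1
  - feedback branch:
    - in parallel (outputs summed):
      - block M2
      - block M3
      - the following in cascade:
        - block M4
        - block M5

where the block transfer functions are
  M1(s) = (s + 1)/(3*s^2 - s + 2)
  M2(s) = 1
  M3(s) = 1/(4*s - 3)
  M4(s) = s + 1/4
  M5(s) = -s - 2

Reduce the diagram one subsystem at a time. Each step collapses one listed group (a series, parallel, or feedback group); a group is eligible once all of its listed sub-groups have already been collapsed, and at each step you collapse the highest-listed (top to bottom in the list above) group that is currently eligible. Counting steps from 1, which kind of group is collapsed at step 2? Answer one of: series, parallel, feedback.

[1] series reduction of M4, M5
[2] parallel reduction of M2, M3, (M4*M5)
[3] apply the feedback formula to M1, (M2+M3+(M4*M5))
Step 2 collapses a parallel group.

Therefore the answer is parallel.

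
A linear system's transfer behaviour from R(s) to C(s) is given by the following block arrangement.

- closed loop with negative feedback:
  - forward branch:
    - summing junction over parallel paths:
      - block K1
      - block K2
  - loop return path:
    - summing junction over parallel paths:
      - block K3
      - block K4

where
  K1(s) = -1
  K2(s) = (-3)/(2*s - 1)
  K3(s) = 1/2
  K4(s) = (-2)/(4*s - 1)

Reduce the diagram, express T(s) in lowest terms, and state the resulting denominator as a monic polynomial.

The answer is s^2 - 5*s/4 + 3/2.

Reasoning:
Step 1. sum the parallel branches K1, K2 -> (-2*s - 2)/(2*s - 1)
Step 2. parallel reduction of K3, K4 -> (4*s - 5)/(8*s - 2)
Step 3. collapse the loop ((K1+K2) forward, (K3+K4) return) -> (-8*s^2 - 6*s + 2)/(4*s^2 - 5*s + 6)
The result of step 3 is T(s) in lowest terms. Its denominator has leading coefficient 4; dividing the denominator through by 4 makes it monic.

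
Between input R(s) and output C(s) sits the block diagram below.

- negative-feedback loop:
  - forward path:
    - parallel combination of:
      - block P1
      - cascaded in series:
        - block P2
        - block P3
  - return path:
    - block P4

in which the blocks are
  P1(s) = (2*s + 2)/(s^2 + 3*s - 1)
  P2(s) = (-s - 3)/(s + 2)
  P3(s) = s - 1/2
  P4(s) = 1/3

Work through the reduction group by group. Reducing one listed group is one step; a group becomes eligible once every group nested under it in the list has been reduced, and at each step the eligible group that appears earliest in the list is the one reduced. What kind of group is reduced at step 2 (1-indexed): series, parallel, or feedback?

1. reduce the series chain P2, P3
2. parallel reduction of P1, (P2*P3)
3. collapse the loop ((P1+(P2*P3)) forward, P4 return)
Step 2: parallel.

Final answer: parallel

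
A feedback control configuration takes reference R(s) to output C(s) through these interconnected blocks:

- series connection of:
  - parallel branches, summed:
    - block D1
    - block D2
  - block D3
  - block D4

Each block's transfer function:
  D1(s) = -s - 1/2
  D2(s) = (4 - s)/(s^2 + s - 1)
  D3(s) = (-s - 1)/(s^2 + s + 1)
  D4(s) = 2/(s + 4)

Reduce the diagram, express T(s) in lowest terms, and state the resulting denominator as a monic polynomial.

(1) add D1, D2 (parallel) -> (-2*s^3 - 3*s^2 - s + 9)/(2*s^2 + 2*s - 2)
(2) reduce the series chain (D1+D2), D3, D4 -> (2*s^4 + 5*s^3 + 4*s^2 - 8*s - 9)/(s^5 + 6*s^4 + 9*s^3 + 4*s^2 - s - 4)
T(s) is the step-2 result (common factors already cancelled). Leading coefficient of the denominator: 1, so no rescaling is needed.

Answer: s^5 + 6*s^4 + 9*s^3 + 4*s^2 - s - 4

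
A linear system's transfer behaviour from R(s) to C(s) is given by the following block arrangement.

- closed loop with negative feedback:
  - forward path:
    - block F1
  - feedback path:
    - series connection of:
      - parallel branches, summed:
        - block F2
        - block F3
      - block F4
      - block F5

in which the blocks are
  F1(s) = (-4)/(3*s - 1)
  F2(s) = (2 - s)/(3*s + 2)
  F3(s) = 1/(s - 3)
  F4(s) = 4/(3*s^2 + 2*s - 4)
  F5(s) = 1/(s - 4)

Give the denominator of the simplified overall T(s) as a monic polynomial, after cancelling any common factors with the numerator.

The answer is s^6 - 6*s^5 + 11*s^4/3 + 560*s^3/27 - 296*s^2/27 - 376*s/27 + 160/27.

Reasoning:
1. reduce the parallel group F2, F3, giving (-s^2 + 8*s - 4)/(3*s^2 - 7*s - 6)
2. series reduction of (F2+F3), F4, F5, giving (-4*s^2 + 32*s - 16)/(9*s^5 - 51*s^4 + 16*s^3 + 192*s^2 - 40*s - 96)
3. close the feedback loop around F1, ((F2+F3)*F4*F5), giving (-36*s^5 + 204*s^4 - 64*s^3 - 768*s^2 + 160*s + 384)/(27*s^6 - 162*s^5 + 99*s^4 + 560*s^3 - 296*s^2 - 376*s + 160)
The result of step 3 is T(s) in lowest terms. Its denominator has leading coefficient 27; dividing the denominator through by 27 makes it monic.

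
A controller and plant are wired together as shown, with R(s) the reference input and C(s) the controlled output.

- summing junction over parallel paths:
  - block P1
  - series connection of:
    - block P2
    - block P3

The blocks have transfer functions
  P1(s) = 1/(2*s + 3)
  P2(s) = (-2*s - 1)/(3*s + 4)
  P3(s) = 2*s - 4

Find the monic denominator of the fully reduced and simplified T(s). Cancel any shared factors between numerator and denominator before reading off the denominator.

1. multiply P2, P3 (series) -> (-4*s^2 + 6*s + 4)/(3*s + 4)
2. reduce the parallel group P1, (P2*P3) -> (-8*s^3 + 29*s + 16)/(6*s^2 + 17*s + 12)
Step 2 gives the fully reduced T(s), with no common factor left to cancel. The denominator's leading coefficient is 6, so divide each of its coefficients by 6 to get the monic form.

Hence the answer: s^2 + 17*s/6 + 2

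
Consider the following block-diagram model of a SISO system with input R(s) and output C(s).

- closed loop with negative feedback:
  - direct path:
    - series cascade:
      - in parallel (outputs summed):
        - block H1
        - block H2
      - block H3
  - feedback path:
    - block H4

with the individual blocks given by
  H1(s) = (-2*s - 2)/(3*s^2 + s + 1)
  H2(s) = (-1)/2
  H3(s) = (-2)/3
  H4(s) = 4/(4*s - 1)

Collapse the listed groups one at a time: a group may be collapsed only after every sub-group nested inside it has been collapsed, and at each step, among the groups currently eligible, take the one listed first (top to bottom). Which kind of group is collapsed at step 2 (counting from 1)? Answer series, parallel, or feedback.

(1) sum the parallel branches H1, H2
(2) combine (H1+H2), H3 in series
(3) feedback reduction of ((H1+H2)*H3), H4
Step 2: series.

Therefore the answer is series.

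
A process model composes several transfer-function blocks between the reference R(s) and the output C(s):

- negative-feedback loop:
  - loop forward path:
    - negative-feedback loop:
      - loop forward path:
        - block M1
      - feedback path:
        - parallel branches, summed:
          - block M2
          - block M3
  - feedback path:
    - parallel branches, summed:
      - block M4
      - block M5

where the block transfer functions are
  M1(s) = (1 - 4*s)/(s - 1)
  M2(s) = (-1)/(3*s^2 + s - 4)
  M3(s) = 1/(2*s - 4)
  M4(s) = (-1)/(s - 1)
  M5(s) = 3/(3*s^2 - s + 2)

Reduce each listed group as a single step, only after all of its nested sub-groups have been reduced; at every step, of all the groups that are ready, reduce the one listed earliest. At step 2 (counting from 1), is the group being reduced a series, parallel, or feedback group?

Reducing step by step:

Step 1: add M2, M3 (parallel)
Step 2: close the feedback loop around M1, (M2+M3)
Step 3: reduce the parallel group M4, M5
Step 4: close the feedback loop around [M1/(1+M1*(M2+M3))], (M4+M5)
At step 2 the group reduced is feedback.

Answer: feedback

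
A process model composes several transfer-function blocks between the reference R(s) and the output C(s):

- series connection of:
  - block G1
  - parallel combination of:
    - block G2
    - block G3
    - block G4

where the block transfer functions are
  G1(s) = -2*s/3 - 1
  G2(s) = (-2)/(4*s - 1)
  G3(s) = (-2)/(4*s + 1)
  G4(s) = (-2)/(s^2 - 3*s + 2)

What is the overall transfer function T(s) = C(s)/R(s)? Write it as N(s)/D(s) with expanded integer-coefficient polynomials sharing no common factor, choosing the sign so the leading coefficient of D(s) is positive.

The answer is (32*s^4 + 16*s^3 + 16*s^2 + 92*s - 6)/(48*s^4 - 144*s^3 + 93*s^2 + 9*s - 6).

Reasoning:
Step 1 - combine G2, G3, G4 in parallel -> (-16*s^3 + 16*s^2 - 32*s + 2)/(16*s^4 - 48*s^3 + 31*s^2 + 3*s - 2)
Step 2 - series reduction of G1, (G2+G3+G4): this yields T(s), and no further normalization is needed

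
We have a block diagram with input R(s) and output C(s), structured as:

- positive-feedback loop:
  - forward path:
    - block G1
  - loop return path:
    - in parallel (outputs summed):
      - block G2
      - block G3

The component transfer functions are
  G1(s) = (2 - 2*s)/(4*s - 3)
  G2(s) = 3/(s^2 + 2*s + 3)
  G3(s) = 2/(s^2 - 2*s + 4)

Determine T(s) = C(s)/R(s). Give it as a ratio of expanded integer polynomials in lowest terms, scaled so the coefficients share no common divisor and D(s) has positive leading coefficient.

The answer is (-2*s^5 + 2*s^4 - 6*s^3 + 2*s^2 - 20*s + 24)/(4*s^5 - 3*s^4 + 22*s^3 - 15*s^2 + 82*s - 72).

Reasoning:
[1] add G2, G3 (parallel) = (5*s^2 - 2*s + 18)/(s^4 + 3*s^2 + 2*s + 12)
[2] collapse the loop (G1 forward, (G2+G3) return), which is the overall transfer function T(s) = C(s)/R(s) in lowest terms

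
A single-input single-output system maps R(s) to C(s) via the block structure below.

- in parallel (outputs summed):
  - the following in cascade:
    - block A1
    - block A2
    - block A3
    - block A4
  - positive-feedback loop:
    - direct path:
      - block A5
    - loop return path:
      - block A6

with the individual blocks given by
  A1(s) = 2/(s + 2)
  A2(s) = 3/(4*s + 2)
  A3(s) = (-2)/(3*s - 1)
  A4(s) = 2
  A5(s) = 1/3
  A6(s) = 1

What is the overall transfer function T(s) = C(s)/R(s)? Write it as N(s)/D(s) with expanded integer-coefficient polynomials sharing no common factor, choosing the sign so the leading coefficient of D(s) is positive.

Reducing step by step:

1. combine A1, A2, A3, A4 in series -> (-12)/(6*s^3 + 13*s^2 + s - 2)
2. collapse the loop (A5 forward, A6 return) -> 1/2
3. combine (A1*A2*A3*A4), [A5/(1-A5*A6)] in parallel, which is the overall transfer function T(s) = C(s)/R(s) in lowest terms

Answer: (6*s^3 + 13*s^2 + s - 26)/(12*s^3 + 26*s^2 + 2*s - 4)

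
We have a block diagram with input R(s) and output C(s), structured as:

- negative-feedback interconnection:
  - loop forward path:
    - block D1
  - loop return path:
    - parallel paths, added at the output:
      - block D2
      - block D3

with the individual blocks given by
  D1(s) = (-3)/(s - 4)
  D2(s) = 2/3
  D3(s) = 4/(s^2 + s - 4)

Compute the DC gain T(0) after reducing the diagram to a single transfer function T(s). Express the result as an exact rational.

[1] reduce the parallel group D2, D3: (2*s^2 + 2*s + 4)/(3*s^2 + 3*s - 12)
[2] feedback reduction of D1, (D2+D3): (-3*s^2 - 3*s + 12)/(s^3 - 5*s^2 - 10*s + 12)
That last expression is T(s); at s = 0 only the constant terms survive, so T(0) = 12/12 = 1.

Answer: 1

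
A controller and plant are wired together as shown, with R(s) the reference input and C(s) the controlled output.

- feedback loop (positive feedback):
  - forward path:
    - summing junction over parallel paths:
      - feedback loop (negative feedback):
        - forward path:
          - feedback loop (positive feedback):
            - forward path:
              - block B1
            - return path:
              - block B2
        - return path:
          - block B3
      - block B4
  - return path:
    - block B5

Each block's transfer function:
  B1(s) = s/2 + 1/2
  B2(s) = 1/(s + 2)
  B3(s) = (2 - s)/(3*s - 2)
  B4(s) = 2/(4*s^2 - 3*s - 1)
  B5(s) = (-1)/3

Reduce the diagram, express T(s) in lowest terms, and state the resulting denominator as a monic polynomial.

Step 1 - feedback reduction of B1, B2: (s^2 + 3*s + 2)/(s + 3)
Step 2 - close the feedback loop around [B1/(1-B1*B2)], B3: (-3*s^3 - 7*s^2 + 4)/(s^3 - 2*s^2 - 11*s + 2)
Step 3 - sum the parallel branches [[B1/(1-B1*B2)]/(1+[B1/(1-B1*B2)]*B3)], B4: (-12*s^5 - 19*s^4 + 26*s^3 + 19*s^2 - 34*s)/(4*s^5 - 11*s^4 - 39*s^3 + 43*s^2 + 5*s - 2)
Step 4 - apply the feedback formula to ([[B1/(1-B1*B2)]/(1+[B1/(1-B1*B2)]*B3)]+B4), B5: (36*s^5 + 57*s^4 - 78*s^3 - 57*s^2 + 102*s)/(52*s^4 + 91*s^3 - 148*s^2 + 19*s + 6)
No further cancellation is possible in the step-4 result, so that is T(s). Its denominator becomes monic after dividing by the leading coefficient 52.

Hence the answer: s^4 + 7*s^3/4 - 37*s^2/13 + 19*s/52 + 3/26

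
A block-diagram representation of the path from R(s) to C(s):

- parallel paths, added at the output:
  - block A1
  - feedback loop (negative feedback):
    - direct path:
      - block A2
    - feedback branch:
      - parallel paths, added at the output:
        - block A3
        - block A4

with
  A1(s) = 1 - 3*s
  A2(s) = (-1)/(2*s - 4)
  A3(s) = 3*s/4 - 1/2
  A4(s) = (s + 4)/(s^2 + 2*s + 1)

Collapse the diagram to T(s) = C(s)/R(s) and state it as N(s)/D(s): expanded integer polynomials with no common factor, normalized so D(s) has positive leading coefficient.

Reducing step by step:

Step 1: parallel reduction of A3, A4; result (3*s^3 + 4*s^2 + 3*s + 14)/(4*s^2 + 8*s + 4)
Step 2: reduce the feedback loop with forward A2 and return (A3+A4); result (-4*s^2 - 8*s - 4)/(5*s^3 - 4*s^2 - 27*s - 30)
Step 3: add A1, [A2/(1+A2*(A3+A4))] (parallel): this yields T(s), and no further normalization is needed

Answer: (-15*s^4 + 17*s^3 + 73*s^2 + 55*s - 34)/(5*s^3 - 4*s^2 - 27*s - 30)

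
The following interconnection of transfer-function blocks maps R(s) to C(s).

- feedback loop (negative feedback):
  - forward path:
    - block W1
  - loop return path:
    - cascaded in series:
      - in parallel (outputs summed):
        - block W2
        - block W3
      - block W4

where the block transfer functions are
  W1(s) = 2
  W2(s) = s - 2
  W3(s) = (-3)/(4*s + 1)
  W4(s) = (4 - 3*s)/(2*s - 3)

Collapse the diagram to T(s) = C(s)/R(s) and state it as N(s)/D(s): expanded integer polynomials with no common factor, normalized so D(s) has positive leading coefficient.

First reduce the diagram to T(s).

[1] combine W2, W3 in parallel = (4*s^2 - 7*s - 5)/(4*s + 1)
[2] combine (W2+W3), W4 in series = (-12*s^3 + 37*s^2 - 13*s - 20)/(8*s^2 - 10*s - 3)
[3] collapse the loop (W1 forward, ((W2+W3)*W4) return); the result is T(s) itself (integer coefficients, no common factor, positive leading denominator coefficient)

Answer: (-16*s^2 + 20*s + 6)/(24*s^3 - 82*s^2 + 36*s + 43)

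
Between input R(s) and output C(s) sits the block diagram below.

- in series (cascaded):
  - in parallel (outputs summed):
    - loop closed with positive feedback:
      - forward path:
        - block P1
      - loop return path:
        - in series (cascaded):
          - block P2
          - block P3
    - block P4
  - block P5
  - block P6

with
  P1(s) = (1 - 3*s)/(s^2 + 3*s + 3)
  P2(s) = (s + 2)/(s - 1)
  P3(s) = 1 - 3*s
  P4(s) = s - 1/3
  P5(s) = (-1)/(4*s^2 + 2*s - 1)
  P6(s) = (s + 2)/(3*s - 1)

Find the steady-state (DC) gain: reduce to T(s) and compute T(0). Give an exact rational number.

[1] combine P2, P3 in series; result (-3*s^2 - 5*s + 2)/(s - 1)
[2] apply the feedback formula to P1, (P2*P3); result (3*s^2 - 4*s + 1)/(8*s^3 + 10*s^2 - 11*s + 5)
[3] parallel reduction of [P1/(1-P1*(P2*P3))], P4; result (24*s^4 + 22*s^3 - 34*s^2 + 14*s - 2)/(24*s^3 + 30*s^2 - 33*s + 15)
[4] series reduction of ([P1/(1-P1*(P2*P3))]+P4), P5, P6; result (-8*s^4 - 26*s^3 - 12*s^2 + 14*s - 4)/(96*s^5 + 168*s^4 - 96*s^3 - 36*s^2 + 63*s - 15)
Evaluating the step-4 result (the overall T(s)) at s = 0 gives T(0) = -4/(-15) = 4/15.

Therefore the answer is 4/15.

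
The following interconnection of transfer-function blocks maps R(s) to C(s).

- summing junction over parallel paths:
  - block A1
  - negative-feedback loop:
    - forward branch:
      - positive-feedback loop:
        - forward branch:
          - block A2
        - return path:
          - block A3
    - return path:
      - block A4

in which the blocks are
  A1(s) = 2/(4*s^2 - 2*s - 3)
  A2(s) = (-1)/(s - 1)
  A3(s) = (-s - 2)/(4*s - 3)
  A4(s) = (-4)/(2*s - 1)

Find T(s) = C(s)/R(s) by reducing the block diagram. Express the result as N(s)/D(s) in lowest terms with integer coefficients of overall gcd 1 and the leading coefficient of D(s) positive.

Reducing step by step:

Step 1 - collapse the loop (A2 forward, A3 return) = (3 - 4*s)/(4*s^2 - 8*s + 1)
Step 2 - reduce the feedback loop with forward [A2/(1-A2*A3)] and return A4 = (-8*s^2 + 10*s - 3)/(8*s^3 - 20*s^2 + 26*s - 13)
Step 3 - parallel reduction of A1, [[A2/(1-A2*A3)]/(1+[A2/(1-A2*A3)]*A4)]; the result is T(s) itself (integer coefficients, no common factor, positive leading denominator coefficient)

Answer: (-32*s^4 + 72*s^3 - 48*s^2 + 28*s - 17)/(32*s^5 - 96*s^4 + 120*s^3 - 44*s^2 - 52*s + 39)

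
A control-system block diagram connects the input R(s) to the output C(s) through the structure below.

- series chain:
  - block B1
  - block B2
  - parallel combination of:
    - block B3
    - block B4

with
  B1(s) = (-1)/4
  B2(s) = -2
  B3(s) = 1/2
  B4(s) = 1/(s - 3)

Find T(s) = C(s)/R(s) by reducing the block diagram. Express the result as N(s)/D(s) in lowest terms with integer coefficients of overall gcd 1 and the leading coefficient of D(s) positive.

Answer: (s - 1)/(4*s - 12)

Working:
1. parallel reduction of B3, B4 = (s - 1)/(2*s - 6)
2. combine B1, B2, (B3+B4) in series, which is the overall transfer function T(s) = C(s)/R(s) in lowest terms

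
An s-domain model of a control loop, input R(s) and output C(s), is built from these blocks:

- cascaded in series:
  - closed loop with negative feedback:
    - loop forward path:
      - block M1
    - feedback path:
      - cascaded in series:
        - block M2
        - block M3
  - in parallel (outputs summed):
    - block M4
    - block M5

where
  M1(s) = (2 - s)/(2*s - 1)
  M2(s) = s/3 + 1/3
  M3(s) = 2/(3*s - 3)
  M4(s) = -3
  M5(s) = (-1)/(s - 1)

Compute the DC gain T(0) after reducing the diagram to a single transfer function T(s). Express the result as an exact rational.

Answer: 36/13

Working:
[1] series reduction of M2, M3 = (2*s + 2)/(9*s - 9)
[2] apply the feedback formula to M1, (M2*M3) = (-9*s^2 + 27*s - 18)/(16*s^2 - 25*s + 13)
[3] parallel reduction of M4, M5 = (2 - 3*s)/(s - 1)
[4] cascade [M1/(1+M1*(M2*M3))], (M4+M5) = (27*s^2 - 72*s + 36)/(16*s^2 - 25*s + 13)
The step-4 result is T(s). Setting s = 0: T(0) = 36/13.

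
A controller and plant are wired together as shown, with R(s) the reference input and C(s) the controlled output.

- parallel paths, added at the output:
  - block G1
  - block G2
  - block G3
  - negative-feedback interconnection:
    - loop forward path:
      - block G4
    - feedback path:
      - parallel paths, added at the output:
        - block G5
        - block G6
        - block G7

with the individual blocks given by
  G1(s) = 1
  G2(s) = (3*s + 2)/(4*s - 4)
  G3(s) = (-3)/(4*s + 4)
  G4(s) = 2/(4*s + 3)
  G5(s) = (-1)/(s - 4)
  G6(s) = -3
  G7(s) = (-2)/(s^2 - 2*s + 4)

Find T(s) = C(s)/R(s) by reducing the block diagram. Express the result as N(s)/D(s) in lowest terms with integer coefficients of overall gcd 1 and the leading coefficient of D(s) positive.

Step 1. sum the parallel branches G5, G6, G7: (-3*s^3 + 17*s^2 - 36*s + 52)/(s^3 - 6*s^2 + 12*s - 16)
Step 2. reduce the feedback loop with forward G4 and return (G5+G6+G7): (2*s^3 - 12*s^2 + 24*s - 32)/(4*s^4 - 27*s^3 + 64*s^2 - 100*s + 56)
Step 3. combine G1, G2, G3, [G4/(1+G4*(G5+G6+G7))] in parallel - this is the overall T(s), already in the required normalized form

Hence the answer: (28*s^6 - 173*s^5 + 350*s^4 - 511*s^3 + 176*s^2 - 84*s + 184)/(16*s^6 - 108*s^5 + 240*s^4 - 292*s^3 - 32*s^2 + 400*s - 224)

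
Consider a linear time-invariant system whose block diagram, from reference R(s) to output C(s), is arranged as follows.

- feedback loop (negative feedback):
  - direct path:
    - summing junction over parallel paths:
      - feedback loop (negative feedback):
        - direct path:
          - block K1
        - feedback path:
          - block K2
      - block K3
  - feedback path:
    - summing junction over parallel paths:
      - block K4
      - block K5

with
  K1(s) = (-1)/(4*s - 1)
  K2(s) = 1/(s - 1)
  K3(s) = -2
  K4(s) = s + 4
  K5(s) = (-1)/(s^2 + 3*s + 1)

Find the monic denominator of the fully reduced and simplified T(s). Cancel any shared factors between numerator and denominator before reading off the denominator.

The answer is s^5 + 43*s^4/8 + 33*s^3/8 - 89*s^2/8 - 35*s/8 - 3/8.

Reasoning:
1. reduce the feedback loop with forward K1 and return K2, giving (1 - s)/(4*s^2 - 5*s)
2. sum the parallel branches [K1/(1+K1*K2)], K3, giving (-8*s^2 + 9*s + 1)/(4*s^2 - 5*s)
3. combine K4, K5 in parallel, giving (s^3 + 7*s^2 + 13*s + 3)/(s^2 + 3*s + 1)
4. collapse the loop (([K1/(1+K1*K2)]+K3) forward, (K4+K5) return), giving (8*s^4 + 15*s^3 - 20*s^2 - 12*s - 1)/(8*s^5 + 43*s^4 + 33*s^3 - 89*s^2 - 35*s - 3)
T(s) is the step-4 result (common factors already cancelled). Leading coefficient of the denominator: 8. Divide through by 8 for the monic polynomial.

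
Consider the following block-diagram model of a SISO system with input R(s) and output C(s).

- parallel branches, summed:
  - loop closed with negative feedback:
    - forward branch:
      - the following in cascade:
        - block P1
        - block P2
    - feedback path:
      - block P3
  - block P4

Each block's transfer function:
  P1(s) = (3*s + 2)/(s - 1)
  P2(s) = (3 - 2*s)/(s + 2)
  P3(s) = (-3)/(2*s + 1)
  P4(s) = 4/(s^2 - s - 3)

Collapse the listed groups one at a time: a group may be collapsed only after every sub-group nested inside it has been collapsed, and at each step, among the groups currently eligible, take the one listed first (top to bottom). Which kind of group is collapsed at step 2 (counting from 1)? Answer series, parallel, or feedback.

[1] cascade P1, P2
[2] close the feedback loop around (P1*P2), P3
[3] combine [(P1*P2)/(1+(P1*P2)*P3)], P4 in parallel
At step 2 the group reduced is feedback.

Hence the answer: feedback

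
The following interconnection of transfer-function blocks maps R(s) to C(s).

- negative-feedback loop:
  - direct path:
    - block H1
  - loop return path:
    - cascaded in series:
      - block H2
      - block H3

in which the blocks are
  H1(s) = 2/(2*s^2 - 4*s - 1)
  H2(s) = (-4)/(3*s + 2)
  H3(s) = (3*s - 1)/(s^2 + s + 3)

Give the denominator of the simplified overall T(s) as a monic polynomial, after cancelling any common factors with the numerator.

(1) combine H2, H3 in series gives (4 - 12*s)/(3*s^3 + 5*s^2 + 11*s + 6)
(2) reduce the feedback loop with forward H1 and return (H2*H3) gives (6*s^3 + 10*s^2 + 22*s + 12)/(6*s^5 - 2*s^4 - s^3 - 37*s^2 - 59*s + 2)
Step 2 gives the fully reduced T(s), with no common factor left to cancel. The denominator's leading coefficient is 6, so divide each of its coefficients by 6 to get the monic form.

Final answer: s^5 - s^4/3 - s^3/6 - 37*s^2/6 - 59*s/6 + 1/3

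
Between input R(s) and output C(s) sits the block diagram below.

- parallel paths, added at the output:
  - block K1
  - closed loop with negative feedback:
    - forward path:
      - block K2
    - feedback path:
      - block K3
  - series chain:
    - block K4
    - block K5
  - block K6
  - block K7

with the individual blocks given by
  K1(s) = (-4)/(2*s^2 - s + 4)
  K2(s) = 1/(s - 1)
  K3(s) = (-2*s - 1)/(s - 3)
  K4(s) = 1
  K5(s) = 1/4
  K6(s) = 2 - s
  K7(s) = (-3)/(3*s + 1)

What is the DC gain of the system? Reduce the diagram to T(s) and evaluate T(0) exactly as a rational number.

The answer is -13/4.

Reasoning:
1. close the feedback loop around K2, K3, giving (s - 3)/(s^2 - 6*s + 2)
2. combine K4, K5 in series, giving 1/4
3. add K1, [K2/(1+K2*K3)], (K4*K5), K6, K7 (parallel), giving (-24*s^6 + 202*s^5 - 449*s^4 + 549*s^3 - 408*s^2 + 146*s - 104)/(24*s^5 - 148*s^4 + 116*s^3 - 256*s^2 - 8*s + 32)
DC gain: substitute s = 0 into T(s) from step 3: T(0) = -104/32 = -13/4.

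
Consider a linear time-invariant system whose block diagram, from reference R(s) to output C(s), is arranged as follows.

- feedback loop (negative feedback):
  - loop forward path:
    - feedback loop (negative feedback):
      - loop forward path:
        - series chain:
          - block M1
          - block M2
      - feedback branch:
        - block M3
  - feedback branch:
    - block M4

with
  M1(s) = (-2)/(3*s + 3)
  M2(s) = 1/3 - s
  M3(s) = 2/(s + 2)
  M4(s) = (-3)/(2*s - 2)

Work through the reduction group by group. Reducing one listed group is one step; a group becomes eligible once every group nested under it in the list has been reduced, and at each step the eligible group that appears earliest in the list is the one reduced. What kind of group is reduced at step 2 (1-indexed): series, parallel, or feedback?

Answer: feedback

Working:
Step 1. multiply M1, M2 (series)
Step 2. reduce the feedback loop with forward (M1*M2) and return M3
Step 3. close the feedback loop around [(M1*M2)/(1+(M1*M2)*M3)], M4
Step 2: feedback.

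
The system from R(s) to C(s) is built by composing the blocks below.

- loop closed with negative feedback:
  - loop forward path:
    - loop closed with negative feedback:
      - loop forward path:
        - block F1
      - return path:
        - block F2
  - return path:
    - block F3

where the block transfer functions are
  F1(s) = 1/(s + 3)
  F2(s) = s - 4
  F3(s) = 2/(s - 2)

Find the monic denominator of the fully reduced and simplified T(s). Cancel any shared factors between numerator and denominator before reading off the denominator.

Answer: s^2 - 5*s/2 + 2

Working:
Step 1. reduce the feedback loop with forward F1 and return F2: 1/(2*s - 1)
Step 2. apply the feedback formula to [F1/(1+F1*F2)], F3: (s - 2)/(2*s^2 - 5*s + 4)
That last expression is T(s), already simplified. Scaling its denominator by 1/2 (the reciprocal of the leading coefficient) yields the monic denominator.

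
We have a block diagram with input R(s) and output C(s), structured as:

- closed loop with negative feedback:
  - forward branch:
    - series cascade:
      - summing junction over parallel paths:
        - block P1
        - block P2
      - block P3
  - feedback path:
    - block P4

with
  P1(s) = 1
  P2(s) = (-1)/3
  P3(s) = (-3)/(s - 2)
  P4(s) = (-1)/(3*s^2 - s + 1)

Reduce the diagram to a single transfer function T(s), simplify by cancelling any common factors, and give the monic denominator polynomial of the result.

Step 1: sum the parallel branches P1, P2 gives 2/3
Step 2: combine (P1+P2), P3 in series gives (-2)/(s - 2)
Step 3: apply the feedback formula to ((P1+P2)*P3), P4 gives (-6*s^2 + 2*s - 2)/(3*s^3 - 7*s^2 + 3*s)
The result of step 3 is T(s) in lowest terms. Its denominator has leading coefficient 3; dividing the denominator through by 3 makes it monic.

Hence the answer: s^3 - 7*s^2/3 + s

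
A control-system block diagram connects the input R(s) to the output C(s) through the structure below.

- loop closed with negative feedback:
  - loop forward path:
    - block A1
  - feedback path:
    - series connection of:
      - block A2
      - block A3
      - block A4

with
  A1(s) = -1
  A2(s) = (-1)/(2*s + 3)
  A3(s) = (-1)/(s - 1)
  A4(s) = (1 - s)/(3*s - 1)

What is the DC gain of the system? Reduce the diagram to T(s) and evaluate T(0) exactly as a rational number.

[1] reduce the series chain A2, A3, A4 gives (-1)/(6*s^2 + 7*s - 3)
[2] collapse the loop (A1 forward, (A2*A3*A4) return) gives (-6*s^2 - 7*s + 3)/(6*s^2 + 7*s - 2)
Step 2 gives the overall T(s). Then T(0) = 3/(-2) = -3/2.

Answer: -3/2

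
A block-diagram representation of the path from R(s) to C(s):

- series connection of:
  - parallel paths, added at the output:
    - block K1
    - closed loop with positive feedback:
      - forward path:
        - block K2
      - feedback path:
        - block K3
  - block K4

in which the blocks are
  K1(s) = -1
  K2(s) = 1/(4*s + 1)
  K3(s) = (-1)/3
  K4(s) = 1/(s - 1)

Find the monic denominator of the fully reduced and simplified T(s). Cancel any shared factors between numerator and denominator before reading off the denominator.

Answer: s^2 - 2*s/3 - 1/3

Working:
Step 1. collapse the loop (K2 forward, K3 return) gives 3/(12*s + 4)
Step 2. add K1, [K2/(1-K2*K3)] (parallel) gives (-12*s - 1)/(12*s + 4)
Step 3. reduce the series chain (K1+[K2/(1-K2*K3)]), K4 gives (-12*s - 1)/(12*s^2 - 8*s - 4)
The result of step 3 is T(s) in lowest terms. Its denominator has leading coefficient 12; dividing the denominator through by 12 makes it monic.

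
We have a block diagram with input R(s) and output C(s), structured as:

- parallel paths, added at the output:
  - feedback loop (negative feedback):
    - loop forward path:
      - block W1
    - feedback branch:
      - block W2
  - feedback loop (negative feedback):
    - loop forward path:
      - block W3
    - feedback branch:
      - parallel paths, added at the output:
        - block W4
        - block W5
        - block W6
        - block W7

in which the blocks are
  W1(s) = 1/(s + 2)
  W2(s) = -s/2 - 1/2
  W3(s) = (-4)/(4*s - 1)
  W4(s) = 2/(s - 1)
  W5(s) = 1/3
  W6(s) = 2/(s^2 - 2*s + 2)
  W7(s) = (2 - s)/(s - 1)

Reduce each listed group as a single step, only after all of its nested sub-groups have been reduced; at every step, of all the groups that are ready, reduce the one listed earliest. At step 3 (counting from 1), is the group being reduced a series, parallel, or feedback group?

Answer: feedback

Working:
(1) collapse the loop (W1 forward, W2 return)
(2) parallel reduction of W4, W5, W6, W7
(3) collapse the loop (W3 forward, (W4+W5+W6+W7) return)
(4) combine [W1/(1+W1*W2)], [W3/(1+W3*(W4+W5+W6+W7))] in parallel
At step 3 the group reduced is feedback.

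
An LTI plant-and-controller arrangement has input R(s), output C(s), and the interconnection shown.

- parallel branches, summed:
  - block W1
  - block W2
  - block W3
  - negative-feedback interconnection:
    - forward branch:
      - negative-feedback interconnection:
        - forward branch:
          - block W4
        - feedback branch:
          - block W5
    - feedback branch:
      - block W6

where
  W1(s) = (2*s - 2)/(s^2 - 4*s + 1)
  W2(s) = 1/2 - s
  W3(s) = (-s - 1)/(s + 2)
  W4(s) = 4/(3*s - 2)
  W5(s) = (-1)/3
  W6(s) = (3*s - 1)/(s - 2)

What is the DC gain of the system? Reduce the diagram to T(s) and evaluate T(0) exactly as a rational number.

Step 1 - feedback reduction of W4, W5: 12/(9*s - 10)
Step 2 - close the feedback loop around [W4/(1+W4*W5)], W6: (12*s - 24)/(9*s^2 + 8*s + 8)
Step 3 - sum the parallel branches W1, W2, W3, [[W4/(1+W4*W5)]/(1+[W4/(1+W4*W5)]*W6)]: (-18*s^6 + 11*s^5 + 230*s^4 + 95*s^3 + 24*s^2 + 312*s - 160)/(18*s^5 - 20*s^4 - 142*s^3 - 108*s^2 - 80*s + 32)
DC gain: substitute s = 0 into T(s) from step 3: T(0) = -160/32 = -5.

Final answer: -5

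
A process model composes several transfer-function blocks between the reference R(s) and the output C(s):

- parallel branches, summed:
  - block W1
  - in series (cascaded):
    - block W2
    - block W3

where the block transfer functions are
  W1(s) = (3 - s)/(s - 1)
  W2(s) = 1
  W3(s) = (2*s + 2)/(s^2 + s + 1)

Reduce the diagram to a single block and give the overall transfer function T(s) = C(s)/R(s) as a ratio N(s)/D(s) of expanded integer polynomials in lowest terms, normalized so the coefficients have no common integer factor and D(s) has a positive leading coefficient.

Answer: (-s^3 + 4*s^2 + 2*s + 1)/(s^3 - 1)

Working:
1. series reduction of W2, W3; result (2*s + 2)/(s^2 + s + 1)
2. add W1, (W2*W3) (parallel), which is the overall transfer function T(s) = C(s)/R(s) in lowest terms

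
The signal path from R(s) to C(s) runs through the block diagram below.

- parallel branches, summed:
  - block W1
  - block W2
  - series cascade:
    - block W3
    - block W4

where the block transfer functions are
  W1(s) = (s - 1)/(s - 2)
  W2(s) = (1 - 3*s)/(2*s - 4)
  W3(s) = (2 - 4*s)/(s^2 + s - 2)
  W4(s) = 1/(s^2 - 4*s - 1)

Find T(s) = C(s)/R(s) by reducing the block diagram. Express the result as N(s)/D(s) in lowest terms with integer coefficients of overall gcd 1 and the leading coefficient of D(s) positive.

(1) reduce the series chain W3, W4: (2 - 4*s)/(s^4 - 3*s^3 - 7*s^2 + 7*s + 2)
(2) sum the parallel branches W1, W2, (W3*W4); the result is T(s) itself (integer coefficients, no common factor, positive leading denominator coefficient)

Answer: (-s^5 + 2*s^4 + 10*s^3 - 8*s^2 + 11*s - 10)/(2*s^5 - 10*s^4 - 2*s^3 + 42*s^2 - 24*s - 8)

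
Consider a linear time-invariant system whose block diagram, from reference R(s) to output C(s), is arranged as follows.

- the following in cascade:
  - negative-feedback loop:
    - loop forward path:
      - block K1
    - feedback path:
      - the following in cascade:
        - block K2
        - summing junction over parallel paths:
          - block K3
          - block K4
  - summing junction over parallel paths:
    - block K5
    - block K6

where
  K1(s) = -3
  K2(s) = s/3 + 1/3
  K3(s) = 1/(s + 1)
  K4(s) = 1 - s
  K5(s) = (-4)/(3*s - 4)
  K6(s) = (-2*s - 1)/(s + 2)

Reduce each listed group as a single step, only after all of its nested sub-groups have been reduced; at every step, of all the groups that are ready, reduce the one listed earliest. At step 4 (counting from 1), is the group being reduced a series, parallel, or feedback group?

Answer: parallel

Working:
Step 1: parallel reduction of K3, K4
Step 2: combine K2, (K3+K4) in series
Step 3: apply the feedback formula to K1, (K2*(K3+K4))
Step 4: add K5, K6 (parallel)
Step 5: reduce the series chain [K1/(1+K1*(K2*(K3+K4)))], (K5+K6)
The group at step 4 is a parallel group.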